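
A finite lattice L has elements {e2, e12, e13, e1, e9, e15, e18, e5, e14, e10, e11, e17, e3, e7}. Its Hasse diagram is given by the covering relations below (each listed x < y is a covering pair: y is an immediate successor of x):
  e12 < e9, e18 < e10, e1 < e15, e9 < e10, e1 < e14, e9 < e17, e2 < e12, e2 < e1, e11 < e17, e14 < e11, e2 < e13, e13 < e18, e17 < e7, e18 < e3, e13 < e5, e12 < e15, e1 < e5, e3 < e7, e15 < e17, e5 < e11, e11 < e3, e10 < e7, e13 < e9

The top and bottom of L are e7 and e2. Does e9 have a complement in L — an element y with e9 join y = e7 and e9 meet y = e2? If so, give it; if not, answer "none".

none

For every candidate y, either e9 ∨ y ≠ e7 or e9 ∧ y ≠ e2; no complement exists.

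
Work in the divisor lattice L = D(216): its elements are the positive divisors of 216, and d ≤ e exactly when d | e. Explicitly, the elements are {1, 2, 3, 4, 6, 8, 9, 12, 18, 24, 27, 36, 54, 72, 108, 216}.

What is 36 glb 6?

In the divisibility order, the meet is the greatest common divisor: gcd(36, 6) = 6.

6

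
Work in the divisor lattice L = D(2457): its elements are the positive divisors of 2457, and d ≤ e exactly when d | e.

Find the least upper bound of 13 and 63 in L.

In the divisibility order, the join is the least common multiple: lcm(13, 63) = 819.

819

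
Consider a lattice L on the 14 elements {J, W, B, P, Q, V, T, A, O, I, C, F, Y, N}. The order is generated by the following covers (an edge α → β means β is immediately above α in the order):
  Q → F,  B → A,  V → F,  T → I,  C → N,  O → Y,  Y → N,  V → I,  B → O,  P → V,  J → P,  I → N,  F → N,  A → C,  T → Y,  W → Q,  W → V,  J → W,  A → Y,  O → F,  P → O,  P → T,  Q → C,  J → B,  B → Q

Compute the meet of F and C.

Common lower bounds of {F, C}: B, J, Q, W.
The greatest among these is Q.

Q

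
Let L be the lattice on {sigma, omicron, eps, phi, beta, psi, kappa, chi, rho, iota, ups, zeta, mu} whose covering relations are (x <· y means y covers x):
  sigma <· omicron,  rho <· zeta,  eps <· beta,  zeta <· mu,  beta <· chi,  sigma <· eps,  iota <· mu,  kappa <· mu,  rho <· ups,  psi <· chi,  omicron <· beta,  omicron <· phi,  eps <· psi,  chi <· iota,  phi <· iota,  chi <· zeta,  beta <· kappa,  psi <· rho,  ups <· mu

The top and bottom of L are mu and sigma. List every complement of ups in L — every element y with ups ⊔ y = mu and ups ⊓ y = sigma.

omicron, phi

Need y with ups ∨ y = mu and ups ∧ y = sigma.
Checking each element gives: omicron, phi.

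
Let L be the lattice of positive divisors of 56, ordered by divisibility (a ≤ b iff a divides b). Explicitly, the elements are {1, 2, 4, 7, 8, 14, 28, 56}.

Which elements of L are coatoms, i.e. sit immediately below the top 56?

The coatoms are exactly the elements covered by 56: 28, 8.

28, 8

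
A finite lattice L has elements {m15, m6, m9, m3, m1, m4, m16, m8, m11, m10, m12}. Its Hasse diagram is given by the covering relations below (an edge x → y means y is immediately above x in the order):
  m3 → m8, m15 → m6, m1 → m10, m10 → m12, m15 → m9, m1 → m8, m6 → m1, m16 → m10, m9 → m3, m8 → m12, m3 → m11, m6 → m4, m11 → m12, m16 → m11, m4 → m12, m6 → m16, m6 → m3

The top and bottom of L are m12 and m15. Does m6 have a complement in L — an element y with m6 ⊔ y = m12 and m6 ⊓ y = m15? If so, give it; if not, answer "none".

For every candidate y, either m6 ∨ y ≠ m12 or m6 ∧ y ≠ m15; no complement exists.

none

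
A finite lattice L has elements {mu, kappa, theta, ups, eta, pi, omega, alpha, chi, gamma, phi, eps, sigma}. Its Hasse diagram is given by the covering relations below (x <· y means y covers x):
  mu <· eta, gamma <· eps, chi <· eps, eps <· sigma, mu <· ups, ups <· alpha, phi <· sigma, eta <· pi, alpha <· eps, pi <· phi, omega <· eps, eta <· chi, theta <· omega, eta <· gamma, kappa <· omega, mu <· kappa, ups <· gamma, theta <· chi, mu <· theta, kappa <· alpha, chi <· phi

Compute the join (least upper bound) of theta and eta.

Common upper bounds of {theta, eta}: chi, eps, phi, sigma.
The least among these is chi.

chi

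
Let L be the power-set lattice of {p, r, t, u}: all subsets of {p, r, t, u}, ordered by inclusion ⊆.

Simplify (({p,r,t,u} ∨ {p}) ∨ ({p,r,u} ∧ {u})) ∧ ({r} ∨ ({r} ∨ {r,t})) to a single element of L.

{r,t}

{p,r,t,u} ∨ {p} = {p,r,t,u}
{p,r,u} ∧ {u} = {u}
{p,r,t,u} ∨ {u} = {p,r,t,u}
{r} ∨ {r,t} = {r,t}
{r} ∨ {r,t} = {r,t}
{p,r,t,u} ∧ {r,t} = {r,t}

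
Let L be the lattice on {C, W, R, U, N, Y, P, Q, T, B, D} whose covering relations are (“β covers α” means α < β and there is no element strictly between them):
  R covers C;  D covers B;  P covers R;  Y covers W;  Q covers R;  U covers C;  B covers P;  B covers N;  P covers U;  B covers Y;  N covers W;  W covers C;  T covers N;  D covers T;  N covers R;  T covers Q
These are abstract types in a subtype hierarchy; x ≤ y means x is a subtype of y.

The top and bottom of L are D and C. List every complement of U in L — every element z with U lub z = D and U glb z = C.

Q, T

Need z with U ∨ z = D and U ∧ z = C.
Checking each element gives: Q, T.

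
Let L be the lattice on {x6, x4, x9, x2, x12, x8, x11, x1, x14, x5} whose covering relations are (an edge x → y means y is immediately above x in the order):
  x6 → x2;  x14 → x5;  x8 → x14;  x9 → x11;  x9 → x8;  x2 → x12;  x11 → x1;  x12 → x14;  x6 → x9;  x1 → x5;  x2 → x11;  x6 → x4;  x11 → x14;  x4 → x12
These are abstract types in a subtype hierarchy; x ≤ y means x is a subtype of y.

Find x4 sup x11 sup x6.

Common upper bounds of {x4, x11, x6}: x14, x5.
The least among these is x14.

x14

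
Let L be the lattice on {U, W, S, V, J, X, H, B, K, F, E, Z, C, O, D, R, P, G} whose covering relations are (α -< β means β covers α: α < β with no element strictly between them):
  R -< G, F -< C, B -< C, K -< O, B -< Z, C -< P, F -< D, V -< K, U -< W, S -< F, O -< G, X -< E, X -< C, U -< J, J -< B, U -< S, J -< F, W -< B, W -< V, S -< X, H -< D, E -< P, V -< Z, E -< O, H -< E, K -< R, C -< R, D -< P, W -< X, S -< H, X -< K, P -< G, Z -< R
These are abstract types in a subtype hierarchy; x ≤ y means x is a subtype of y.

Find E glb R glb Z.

Common lower bounds of {E, R, Z}: U, W.
The greatest among these is W.

W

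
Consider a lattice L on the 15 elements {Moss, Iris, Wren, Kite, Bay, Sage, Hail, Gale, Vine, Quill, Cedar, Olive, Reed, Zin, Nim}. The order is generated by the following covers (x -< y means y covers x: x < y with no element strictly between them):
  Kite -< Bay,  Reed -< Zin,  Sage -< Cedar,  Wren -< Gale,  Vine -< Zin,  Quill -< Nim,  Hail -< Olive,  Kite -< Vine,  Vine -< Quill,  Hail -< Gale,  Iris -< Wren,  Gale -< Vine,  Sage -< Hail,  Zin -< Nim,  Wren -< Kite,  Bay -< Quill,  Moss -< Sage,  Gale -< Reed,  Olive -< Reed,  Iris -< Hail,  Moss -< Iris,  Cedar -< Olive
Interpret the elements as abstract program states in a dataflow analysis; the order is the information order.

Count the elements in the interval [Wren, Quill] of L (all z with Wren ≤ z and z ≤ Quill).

6

The interval [Wren, Quill] = {Bay, Gale, Kite, Quill, Vine, Wren}, which has 6 elements.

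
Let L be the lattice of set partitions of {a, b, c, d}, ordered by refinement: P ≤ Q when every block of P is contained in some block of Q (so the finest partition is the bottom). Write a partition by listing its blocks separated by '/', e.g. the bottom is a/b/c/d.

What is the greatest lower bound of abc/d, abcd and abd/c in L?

ab/c/d

Common lower bounds of {abc/d, abcd, abd/c}: a/b/c/d, ab/c/d.
The greatest among these is ab/c/d.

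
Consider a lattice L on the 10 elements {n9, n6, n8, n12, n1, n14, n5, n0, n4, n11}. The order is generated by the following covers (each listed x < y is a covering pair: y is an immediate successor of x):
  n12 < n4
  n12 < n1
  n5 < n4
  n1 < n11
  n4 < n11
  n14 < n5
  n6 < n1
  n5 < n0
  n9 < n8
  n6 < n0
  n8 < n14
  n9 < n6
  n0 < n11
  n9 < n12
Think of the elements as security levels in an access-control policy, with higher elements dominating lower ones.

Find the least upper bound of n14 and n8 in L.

n14

Common upper bounds of {n14, n8}: n0, n11, n14, n4, n5.
The least among these is n14.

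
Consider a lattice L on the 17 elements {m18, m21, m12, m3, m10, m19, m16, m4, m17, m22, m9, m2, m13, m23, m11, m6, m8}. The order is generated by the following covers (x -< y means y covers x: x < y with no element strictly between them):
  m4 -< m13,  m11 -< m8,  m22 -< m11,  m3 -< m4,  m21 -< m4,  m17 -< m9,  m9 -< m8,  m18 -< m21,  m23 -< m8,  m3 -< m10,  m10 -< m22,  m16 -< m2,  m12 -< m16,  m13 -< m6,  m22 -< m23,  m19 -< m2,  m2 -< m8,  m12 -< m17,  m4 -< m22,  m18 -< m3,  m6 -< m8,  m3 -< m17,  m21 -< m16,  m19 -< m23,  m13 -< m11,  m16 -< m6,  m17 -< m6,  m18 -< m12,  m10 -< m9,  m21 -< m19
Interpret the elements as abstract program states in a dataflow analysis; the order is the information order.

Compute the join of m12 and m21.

Common upper bounds of {m12, m21}: m16, m2, m6, m8.
The least among these is m16.

m16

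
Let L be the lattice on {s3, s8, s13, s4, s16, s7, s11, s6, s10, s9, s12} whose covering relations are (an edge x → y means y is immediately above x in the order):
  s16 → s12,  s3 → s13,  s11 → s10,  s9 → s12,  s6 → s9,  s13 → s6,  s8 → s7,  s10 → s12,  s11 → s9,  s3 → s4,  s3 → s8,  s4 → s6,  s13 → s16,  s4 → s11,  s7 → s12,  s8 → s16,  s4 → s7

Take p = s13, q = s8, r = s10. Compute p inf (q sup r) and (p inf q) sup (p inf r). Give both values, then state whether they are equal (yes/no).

q sup r = s12, so p inf (q sup r) = s13 inf s12 = s13.
p inf q = s3 and p inf r = s3, so (p inf q) sup (p inf r) = s3 sup s3 = s3.
Equal: no.

s13; s3; no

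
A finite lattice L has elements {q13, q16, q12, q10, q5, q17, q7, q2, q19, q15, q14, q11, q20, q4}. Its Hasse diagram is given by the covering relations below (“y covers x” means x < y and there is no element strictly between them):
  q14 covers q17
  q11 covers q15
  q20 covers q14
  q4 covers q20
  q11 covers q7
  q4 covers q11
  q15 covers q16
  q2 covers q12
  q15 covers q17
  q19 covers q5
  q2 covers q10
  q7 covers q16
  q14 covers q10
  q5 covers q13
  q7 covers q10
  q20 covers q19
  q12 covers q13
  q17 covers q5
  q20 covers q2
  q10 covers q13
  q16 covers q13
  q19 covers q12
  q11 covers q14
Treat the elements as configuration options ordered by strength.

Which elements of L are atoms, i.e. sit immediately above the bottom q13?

The atoms are exactly the elements that cover q13: q10, q12, q16, q5.

q10, q12, q16, q5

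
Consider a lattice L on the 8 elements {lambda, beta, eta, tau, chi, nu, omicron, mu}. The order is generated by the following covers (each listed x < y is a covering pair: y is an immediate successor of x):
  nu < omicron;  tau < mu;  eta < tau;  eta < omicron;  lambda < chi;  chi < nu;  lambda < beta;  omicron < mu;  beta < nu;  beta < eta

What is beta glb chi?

lambda

Common lower bounds of {beta, chi}: lambda.
The greatest among these is lambda.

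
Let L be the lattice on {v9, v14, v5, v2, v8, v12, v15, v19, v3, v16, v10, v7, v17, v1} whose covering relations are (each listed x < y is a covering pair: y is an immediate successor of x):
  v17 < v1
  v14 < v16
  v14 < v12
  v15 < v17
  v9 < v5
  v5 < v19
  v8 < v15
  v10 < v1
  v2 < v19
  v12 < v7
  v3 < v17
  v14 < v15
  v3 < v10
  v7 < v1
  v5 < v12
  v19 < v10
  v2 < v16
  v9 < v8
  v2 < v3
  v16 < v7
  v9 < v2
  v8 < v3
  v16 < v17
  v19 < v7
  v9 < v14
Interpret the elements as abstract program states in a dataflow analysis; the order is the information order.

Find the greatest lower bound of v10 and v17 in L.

Common lower bounds of {v10, v17}: v2, v3, v8, v9.
The greatest among these is v3.

v3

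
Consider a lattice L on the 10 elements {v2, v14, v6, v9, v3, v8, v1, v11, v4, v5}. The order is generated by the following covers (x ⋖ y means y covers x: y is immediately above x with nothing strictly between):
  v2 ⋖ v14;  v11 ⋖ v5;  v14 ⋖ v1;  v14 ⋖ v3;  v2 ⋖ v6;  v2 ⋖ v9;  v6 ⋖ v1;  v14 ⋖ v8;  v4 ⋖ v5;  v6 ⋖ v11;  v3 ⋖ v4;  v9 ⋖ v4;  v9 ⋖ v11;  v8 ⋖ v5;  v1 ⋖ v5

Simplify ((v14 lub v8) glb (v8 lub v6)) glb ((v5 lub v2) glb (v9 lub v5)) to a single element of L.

v14 ∨ v8 = v8
v8 ∨ v6 = v5
v8 ∧ v5 = v8
v5 ∨ v2 = v5
v9 ∨ v5 = v5
v5 ∧ v5 = v5
v8 ∧ v5 = v8

v8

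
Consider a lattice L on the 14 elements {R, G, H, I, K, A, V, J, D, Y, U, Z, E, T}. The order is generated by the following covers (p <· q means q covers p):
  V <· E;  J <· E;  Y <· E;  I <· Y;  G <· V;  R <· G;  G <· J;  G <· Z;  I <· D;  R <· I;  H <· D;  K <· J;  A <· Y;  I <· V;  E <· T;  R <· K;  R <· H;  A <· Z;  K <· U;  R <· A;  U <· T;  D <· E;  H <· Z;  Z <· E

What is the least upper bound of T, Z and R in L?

Common upper bounds of {T, Z, R}: T.
The least among these is T.

T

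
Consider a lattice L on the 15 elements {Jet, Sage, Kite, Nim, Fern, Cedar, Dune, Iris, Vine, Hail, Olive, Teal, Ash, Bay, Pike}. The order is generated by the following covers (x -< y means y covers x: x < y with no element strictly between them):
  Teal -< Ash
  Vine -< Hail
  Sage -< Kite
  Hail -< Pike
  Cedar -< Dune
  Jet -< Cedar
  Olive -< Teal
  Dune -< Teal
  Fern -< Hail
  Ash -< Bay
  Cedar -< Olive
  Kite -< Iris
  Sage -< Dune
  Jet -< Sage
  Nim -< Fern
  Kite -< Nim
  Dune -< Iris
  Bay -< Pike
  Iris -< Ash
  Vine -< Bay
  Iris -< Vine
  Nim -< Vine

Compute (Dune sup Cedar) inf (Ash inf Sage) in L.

Dune ∨ Cedar = Dune
Ash ∧ Sage = Sage
Dune ∧ Sage = Sage

Sage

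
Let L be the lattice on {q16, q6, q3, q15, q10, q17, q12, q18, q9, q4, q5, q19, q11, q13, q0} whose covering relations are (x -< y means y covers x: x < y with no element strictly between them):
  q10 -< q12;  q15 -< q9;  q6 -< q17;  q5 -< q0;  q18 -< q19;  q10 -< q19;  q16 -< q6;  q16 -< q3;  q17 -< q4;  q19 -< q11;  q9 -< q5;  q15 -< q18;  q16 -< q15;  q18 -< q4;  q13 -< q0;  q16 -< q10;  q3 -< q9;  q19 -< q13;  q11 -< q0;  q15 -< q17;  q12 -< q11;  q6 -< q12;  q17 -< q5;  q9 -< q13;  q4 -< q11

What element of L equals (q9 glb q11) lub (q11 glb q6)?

q17

q9 ∧ q11 = q15
q11 ∧ q6 = q6
q15 ∨ q6 = q17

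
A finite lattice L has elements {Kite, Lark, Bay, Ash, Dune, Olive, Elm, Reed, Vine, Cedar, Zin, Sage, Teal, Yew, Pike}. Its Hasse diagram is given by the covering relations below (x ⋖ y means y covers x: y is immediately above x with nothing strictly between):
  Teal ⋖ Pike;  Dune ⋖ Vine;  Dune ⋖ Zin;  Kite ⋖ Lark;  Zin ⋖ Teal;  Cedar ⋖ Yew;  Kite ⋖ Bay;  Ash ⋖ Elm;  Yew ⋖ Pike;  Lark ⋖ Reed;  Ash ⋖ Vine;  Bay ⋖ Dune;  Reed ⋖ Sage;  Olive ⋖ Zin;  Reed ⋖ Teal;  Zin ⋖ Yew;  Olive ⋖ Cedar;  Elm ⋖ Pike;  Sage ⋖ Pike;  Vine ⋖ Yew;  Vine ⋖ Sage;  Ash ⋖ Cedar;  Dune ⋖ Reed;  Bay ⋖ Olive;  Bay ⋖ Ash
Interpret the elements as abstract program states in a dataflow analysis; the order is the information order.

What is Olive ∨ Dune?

Common upper bounds of {Olive, Dune}: Pike, Teal, Yew, Zin.
The least among these is Zin.

Zin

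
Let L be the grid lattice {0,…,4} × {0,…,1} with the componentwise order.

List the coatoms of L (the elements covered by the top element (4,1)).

The coatoms are exactly the elements covered by (4,1): (3,1), (4,0).

(3,1), (4,0)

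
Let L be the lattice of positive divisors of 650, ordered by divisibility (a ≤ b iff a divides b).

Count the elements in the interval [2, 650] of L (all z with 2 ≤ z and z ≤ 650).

The interval [2, 650] = {10, 130, 2, 26, 50, 650}, which has 6 elements.

6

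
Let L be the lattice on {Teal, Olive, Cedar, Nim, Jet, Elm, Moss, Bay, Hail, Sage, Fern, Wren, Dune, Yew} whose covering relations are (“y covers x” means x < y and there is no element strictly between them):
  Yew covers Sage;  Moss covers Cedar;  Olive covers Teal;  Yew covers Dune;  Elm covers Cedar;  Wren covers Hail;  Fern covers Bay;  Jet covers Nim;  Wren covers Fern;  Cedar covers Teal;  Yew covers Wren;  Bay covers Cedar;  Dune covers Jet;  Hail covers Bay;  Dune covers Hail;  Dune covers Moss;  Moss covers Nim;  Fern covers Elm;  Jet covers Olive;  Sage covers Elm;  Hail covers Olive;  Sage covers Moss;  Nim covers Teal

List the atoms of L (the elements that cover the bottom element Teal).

Cedar, Nim, Olive

The atoms are exactly the elements that cover Teal: Cedar, Nim, Olive.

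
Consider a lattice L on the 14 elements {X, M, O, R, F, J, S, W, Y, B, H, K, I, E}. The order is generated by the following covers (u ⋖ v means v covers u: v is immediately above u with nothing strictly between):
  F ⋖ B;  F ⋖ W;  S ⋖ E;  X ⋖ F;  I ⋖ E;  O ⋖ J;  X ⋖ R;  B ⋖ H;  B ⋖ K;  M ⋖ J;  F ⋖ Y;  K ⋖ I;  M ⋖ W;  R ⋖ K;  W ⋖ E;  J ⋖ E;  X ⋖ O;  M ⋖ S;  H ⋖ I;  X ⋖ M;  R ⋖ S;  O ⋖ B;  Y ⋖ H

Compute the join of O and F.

Common upper bounds of {O, F}: B, E, H, I, K.
The least among these is B.

B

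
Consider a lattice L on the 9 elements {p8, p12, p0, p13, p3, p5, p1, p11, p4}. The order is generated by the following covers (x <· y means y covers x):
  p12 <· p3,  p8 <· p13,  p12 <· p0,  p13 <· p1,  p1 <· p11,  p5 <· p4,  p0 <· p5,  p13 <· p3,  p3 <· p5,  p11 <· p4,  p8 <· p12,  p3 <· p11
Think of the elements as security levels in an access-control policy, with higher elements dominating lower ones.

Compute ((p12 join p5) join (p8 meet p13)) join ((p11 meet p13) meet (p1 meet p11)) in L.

p5

p12 ∨ p5 = p5
p8 ∧ p13 = p8
p5 ∨ p8 = p5
p11 ∧ p13 = p13
p1 ∧ p11 = p1
p13 ∧ p1 = p13
p5 ∨ p13 = p5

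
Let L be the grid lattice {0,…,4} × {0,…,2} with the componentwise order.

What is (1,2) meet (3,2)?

(1,2)

Common lower bounds of {(1,2), (3,2)}: (0,0), (0,1), (0,2), (1,0), (1,1), (1,2).
The greatest among these is (1,2).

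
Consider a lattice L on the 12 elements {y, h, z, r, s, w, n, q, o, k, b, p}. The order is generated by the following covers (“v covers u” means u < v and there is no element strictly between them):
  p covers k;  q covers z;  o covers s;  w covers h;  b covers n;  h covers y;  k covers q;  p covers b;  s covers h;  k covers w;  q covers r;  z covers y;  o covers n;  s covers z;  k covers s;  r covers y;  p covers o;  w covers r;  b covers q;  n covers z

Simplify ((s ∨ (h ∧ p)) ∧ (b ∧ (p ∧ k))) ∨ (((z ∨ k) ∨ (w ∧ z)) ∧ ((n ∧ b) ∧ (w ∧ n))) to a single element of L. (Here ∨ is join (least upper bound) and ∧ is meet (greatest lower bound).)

z

h ∧ p = h
s ∨ h = s
p ∧ k = k
b ∧ k = q
s ∧ q = z
z ∨ k = k
w ∧ z = y
k ∨ y = k
n ∧ b = n
w ∧ n = y
n ∧ y = y
k ∧ y = y
z ∨ y = z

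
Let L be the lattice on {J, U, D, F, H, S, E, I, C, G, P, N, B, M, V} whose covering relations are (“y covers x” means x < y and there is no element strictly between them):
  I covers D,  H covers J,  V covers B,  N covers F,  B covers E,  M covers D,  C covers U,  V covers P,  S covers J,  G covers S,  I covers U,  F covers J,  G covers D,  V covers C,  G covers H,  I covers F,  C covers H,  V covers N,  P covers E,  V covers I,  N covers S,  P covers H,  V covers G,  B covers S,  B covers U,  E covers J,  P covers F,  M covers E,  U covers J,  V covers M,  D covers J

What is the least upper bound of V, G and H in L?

V

Common upper bounds of {V, G, H}: V.
The least among these is V.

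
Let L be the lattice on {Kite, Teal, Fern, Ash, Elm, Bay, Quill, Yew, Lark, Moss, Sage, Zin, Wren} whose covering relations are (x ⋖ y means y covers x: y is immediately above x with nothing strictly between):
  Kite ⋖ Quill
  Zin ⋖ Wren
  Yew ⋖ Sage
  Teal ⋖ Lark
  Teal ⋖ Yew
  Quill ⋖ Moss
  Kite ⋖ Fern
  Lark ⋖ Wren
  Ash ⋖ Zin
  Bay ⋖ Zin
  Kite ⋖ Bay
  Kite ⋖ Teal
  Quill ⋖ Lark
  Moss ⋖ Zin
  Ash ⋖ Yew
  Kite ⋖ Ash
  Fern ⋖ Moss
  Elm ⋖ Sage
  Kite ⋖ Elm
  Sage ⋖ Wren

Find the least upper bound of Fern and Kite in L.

Common upper bounds of {Fern, Kite}: Fern, Moss, Wren, Zin.
The least among these is Fern.

Fern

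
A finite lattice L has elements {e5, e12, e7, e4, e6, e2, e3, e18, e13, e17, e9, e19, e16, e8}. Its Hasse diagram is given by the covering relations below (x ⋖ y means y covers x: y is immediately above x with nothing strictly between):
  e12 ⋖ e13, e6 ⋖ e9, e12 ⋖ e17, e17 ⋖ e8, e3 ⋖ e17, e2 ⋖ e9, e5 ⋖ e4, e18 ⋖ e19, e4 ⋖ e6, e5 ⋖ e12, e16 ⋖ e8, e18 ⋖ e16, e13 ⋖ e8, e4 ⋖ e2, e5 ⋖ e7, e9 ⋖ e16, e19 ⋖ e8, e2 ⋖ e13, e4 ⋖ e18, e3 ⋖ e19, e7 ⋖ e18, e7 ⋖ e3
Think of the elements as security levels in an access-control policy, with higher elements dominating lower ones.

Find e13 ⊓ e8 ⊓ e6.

e4

Common lower bounds of {e13, e8, e6}: e4, e5.
The greatest among these is e4.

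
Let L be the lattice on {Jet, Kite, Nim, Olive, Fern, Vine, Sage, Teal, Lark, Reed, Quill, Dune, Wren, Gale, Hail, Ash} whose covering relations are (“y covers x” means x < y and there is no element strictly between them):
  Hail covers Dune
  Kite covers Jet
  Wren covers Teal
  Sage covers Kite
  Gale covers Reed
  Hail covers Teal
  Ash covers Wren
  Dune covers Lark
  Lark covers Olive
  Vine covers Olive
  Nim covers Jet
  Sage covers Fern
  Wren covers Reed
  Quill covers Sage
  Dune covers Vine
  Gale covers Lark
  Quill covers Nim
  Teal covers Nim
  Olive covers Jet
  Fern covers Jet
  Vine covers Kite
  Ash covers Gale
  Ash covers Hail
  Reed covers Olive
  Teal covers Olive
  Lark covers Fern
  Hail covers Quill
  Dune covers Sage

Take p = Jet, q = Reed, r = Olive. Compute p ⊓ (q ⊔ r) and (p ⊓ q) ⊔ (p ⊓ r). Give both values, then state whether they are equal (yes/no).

q ⊔ r = Reed, so p ⊓ (q ⊔ r) = Jet ⊓ Reed = Jet.
p ⊓ q = Jet and p ⊓ r = Jet, so (p ⊓ q) ⊔ (p ⊓ r) = Jet ⊔ Jet = Jet.
Equal: yes.

Jet; Jet; yes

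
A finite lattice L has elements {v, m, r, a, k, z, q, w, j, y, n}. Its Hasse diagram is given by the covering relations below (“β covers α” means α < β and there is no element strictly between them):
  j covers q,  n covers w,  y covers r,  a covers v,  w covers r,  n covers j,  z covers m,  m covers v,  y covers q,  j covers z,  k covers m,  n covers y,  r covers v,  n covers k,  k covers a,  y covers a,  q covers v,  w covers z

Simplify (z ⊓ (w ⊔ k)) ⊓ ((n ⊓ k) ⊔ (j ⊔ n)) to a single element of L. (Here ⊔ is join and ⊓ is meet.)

z

w ∨ k = n
z ∧ n = z
n ∧ k = k
j ∨ n = n
k ∨ n = n
z ∧ n = z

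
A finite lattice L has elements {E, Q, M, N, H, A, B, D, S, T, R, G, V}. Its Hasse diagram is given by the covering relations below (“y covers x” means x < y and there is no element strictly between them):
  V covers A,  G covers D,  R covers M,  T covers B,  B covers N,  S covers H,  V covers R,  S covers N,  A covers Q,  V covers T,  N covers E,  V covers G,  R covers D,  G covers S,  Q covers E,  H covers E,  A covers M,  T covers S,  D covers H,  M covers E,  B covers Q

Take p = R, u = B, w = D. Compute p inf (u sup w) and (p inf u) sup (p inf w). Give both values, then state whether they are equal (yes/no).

R; D; no

u sup w = V, so p inf (u sup w) = R inf V = R.
p inf u = E and p inf w = D, so (p inf u) sup (p inf w) = E sup D = D.
Equal: no.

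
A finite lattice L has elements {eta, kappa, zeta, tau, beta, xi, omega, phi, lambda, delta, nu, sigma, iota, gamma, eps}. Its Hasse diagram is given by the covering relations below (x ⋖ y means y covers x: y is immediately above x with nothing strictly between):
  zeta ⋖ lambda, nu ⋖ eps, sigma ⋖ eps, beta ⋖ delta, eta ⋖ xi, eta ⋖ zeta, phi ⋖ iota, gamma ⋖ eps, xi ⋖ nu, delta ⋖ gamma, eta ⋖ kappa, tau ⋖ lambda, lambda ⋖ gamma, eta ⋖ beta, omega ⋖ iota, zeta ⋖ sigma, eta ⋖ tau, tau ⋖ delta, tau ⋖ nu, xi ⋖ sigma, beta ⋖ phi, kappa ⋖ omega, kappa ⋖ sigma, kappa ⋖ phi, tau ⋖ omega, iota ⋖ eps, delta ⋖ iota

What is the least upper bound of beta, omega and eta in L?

Common upper bounds of {beta, omega, eta}: eps, iota.
The least among these is iota.

iota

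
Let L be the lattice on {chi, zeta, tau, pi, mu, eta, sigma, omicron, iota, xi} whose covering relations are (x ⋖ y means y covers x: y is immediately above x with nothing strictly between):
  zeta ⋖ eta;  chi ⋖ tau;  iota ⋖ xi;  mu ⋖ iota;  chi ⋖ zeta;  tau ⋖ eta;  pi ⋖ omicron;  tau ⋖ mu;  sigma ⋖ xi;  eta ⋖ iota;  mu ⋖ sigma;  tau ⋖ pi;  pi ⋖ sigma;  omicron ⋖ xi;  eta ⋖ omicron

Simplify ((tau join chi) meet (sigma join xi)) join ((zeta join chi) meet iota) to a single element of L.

eta

tau ∨ chi = tau
sigma ∨ xi = xi
tau ∧ xi = tau
zeta ∨ chi = zeta
zeta ∧ iota = zeta
tau ∨ zeta = eta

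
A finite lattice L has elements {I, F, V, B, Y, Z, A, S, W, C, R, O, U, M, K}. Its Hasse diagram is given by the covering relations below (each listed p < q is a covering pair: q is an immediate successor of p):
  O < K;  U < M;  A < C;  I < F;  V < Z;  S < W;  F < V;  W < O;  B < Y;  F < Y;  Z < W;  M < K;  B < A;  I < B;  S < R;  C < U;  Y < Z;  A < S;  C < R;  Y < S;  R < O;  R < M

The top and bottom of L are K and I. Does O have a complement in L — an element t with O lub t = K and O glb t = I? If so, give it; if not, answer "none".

For every candidate t, either O ∨ t ≠ K or O ∧ t ≠ I; no complement exists.

none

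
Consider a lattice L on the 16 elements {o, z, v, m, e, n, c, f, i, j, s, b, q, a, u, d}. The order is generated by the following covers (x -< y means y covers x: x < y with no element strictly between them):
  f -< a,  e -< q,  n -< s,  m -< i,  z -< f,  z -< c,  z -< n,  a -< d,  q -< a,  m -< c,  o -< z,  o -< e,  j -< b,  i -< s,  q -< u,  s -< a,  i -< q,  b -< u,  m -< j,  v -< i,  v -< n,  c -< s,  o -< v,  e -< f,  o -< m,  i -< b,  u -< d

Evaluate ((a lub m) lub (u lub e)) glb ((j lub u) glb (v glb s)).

v

a ∨ m = a
u ∨ e = u
a ∨ u = d
j ∨ u = u
v ∧ s = v
u ∧ v = v
d ∧ v = v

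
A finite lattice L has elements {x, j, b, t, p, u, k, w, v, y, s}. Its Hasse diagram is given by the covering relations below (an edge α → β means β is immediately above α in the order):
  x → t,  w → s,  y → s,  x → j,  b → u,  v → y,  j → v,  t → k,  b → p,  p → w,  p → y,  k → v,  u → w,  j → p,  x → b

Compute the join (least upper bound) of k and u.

Common upper bounds of {k, u}: s.
The least among these is s.

s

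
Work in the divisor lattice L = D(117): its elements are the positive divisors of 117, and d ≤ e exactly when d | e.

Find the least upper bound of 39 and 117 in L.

117

In the divisibility order, the join is the least common multiple: lcm(39, 117) = 117.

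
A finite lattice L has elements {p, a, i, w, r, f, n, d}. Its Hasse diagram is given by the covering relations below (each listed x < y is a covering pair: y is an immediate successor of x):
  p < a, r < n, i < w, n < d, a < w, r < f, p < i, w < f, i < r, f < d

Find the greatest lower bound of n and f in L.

Common lower bounds of {n, f}: i, p, r.
The greatest among these is r.

r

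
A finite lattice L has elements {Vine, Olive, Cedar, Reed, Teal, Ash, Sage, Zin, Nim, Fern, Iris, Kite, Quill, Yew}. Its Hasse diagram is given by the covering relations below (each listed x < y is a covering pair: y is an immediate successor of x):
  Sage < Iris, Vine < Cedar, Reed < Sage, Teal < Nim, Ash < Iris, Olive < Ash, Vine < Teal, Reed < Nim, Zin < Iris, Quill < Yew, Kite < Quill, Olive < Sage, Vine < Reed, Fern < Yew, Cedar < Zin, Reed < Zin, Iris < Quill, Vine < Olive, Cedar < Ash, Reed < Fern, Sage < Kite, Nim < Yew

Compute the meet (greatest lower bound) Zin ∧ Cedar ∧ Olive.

Common lower bounds of {Zin, Cedar, Olive}: Vine.
The greatest among these is Vine.

Vine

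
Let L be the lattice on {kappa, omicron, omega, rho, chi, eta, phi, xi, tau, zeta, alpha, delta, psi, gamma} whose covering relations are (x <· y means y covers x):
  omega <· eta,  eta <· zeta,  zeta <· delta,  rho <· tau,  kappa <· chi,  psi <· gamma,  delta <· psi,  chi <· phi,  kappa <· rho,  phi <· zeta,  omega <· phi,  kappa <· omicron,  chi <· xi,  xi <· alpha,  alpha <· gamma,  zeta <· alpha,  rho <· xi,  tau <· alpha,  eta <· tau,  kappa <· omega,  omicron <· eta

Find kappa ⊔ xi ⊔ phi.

Common upper bounds of {kappa, xi, phi}: alpha, gamma.
The least among these is alpha.

alpha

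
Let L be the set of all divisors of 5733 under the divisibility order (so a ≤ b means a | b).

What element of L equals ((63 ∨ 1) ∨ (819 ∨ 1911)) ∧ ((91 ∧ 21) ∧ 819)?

63 ∨ 1 = 63
819 ∨ 1911 = 5733
63 ∨ 5733 = 5733
91 ∧ 21 = 7
7 ∧ 819 = 7
5733 ∧ 7 = 7

7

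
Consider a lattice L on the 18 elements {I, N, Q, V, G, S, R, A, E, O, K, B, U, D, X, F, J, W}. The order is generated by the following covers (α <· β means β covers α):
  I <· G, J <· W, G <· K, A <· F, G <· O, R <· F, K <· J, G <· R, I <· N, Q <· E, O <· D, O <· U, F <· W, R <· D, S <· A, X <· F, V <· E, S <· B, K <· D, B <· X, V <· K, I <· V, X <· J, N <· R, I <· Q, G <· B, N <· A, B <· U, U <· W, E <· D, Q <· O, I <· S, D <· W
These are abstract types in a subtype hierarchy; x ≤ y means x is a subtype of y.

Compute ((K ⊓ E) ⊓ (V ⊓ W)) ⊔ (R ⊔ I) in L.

D

K ∧ E = V
V ∧ W = V
V ∧ V = V
R ∨ I = R
V ∨ R = D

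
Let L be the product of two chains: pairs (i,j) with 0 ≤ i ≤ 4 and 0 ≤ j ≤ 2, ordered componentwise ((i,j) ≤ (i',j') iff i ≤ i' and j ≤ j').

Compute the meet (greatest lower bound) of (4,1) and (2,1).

In a product of chains, the meet is componentwise min, giving (2,1).

(2,1)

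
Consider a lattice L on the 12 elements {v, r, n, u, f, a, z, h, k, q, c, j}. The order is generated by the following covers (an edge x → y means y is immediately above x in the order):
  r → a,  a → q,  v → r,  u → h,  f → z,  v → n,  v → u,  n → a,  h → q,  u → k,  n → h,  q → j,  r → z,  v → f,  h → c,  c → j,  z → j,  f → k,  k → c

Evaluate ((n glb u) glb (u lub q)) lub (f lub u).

k

n ∧ u = v
u ∨ q = q
v ∧ q = v
f ∨ u = k
v ∨ k = k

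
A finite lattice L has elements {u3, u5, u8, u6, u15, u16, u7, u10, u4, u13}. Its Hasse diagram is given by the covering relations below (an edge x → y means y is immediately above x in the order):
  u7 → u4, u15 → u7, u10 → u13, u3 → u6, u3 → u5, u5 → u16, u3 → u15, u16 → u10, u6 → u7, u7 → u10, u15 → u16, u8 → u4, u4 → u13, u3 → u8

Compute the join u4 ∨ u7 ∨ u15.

u4

Common upper bounds of {u4, u7, u15}: u13, u4.
The least among these is u4.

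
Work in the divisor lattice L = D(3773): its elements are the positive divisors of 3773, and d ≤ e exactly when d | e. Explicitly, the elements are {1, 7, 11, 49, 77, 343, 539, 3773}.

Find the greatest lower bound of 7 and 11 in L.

1

In the divisibility order, the meet is the greatest common divisor: gcd(7, 11) = 1.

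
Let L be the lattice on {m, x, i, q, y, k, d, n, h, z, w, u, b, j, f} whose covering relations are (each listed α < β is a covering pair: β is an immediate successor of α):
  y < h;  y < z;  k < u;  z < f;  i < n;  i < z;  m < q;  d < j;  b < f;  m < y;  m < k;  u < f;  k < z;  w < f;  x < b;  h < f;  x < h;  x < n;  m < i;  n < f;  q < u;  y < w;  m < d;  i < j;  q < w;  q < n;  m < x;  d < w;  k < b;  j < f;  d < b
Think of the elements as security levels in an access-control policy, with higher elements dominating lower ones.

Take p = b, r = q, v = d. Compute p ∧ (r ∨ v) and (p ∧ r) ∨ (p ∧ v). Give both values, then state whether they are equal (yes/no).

d; d; yes

r ∨ v = w, so p ∧ (r ∨ v) = b ∧ w = d.
p ∧ r = m and p ∧ v = d, so (p ∧ r) ∨ (p ∧ v) = m ∨ d = d.
Equal: yes.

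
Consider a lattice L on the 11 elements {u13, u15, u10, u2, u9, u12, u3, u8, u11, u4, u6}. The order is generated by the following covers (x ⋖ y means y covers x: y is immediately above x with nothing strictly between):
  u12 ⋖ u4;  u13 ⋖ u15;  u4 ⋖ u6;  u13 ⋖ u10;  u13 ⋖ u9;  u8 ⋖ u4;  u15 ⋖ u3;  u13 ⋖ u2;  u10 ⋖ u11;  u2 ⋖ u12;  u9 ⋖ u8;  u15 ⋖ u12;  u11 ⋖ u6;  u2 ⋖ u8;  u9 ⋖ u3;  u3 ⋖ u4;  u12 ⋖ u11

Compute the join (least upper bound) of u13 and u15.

Common upper bounds of {u13, u15}: u11, u12, u15, u3, u4, u6.
The least among these is u15.

u15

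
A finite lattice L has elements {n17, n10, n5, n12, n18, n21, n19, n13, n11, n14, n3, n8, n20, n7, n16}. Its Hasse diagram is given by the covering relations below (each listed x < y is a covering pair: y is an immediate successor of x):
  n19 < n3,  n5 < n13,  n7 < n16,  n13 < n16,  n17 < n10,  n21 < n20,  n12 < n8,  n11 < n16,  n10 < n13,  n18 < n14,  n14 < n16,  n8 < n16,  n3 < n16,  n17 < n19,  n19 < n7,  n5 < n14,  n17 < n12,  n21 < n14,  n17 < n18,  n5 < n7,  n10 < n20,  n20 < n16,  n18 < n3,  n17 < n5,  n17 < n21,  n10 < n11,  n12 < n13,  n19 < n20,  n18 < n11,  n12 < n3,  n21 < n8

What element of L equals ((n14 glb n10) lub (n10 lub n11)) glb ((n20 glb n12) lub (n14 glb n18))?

n18

n14 ∧ n10 = n17
n10 ∨ n11 = n11
n17 ∨ n11 = n11
n20 ∧ n12 = n17
n14 ∧ n18 = n18
n17 ∨ n18 = n18
n11 ∧ n18 = n18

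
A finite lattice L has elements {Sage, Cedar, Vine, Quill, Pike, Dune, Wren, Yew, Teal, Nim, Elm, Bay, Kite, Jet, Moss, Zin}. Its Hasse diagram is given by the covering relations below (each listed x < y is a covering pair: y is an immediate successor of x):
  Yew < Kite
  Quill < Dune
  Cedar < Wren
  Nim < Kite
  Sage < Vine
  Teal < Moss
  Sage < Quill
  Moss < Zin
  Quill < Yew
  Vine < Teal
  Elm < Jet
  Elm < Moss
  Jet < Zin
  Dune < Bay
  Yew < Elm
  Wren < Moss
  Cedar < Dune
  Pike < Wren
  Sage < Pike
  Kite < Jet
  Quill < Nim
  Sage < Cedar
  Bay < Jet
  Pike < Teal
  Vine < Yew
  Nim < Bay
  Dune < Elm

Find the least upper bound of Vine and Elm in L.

Common upper bounds of {Vine, Elm}: Elm, Jet, Moss, Zin.
The least among these is Elm.

Elm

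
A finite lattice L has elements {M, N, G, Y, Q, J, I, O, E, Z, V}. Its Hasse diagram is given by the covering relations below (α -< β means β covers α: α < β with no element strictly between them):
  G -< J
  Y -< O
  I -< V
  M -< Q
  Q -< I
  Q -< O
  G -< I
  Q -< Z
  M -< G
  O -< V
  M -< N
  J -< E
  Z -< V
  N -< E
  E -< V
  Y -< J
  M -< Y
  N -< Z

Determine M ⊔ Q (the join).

Q

Common upper bounds of {M, Q}: I, O, Q, V, Z.
The least among these is Q.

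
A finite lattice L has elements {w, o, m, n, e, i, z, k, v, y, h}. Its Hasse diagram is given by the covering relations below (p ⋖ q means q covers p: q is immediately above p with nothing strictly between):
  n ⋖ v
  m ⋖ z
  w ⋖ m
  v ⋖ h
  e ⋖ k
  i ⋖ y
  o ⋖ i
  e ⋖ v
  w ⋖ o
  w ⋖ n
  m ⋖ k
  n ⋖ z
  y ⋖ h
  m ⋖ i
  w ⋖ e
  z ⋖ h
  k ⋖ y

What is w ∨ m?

Common upper bounds of {w, m}: h, i, k, m, y, z.
The least among these is m.

m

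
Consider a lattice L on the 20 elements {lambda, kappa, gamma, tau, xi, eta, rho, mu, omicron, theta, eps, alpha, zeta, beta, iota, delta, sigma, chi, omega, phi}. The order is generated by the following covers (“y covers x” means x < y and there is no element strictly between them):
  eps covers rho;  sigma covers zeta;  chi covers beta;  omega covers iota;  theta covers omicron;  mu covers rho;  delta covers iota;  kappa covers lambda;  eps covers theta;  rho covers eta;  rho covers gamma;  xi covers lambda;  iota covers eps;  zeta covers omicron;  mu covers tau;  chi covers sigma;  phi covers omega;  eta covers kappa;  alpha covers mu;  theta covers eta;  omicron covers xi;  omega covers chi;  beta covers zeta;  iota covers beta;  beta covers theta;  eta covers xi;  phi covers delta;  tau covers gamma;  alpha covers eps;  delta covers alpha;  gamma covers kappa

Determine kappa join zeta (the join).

beta

Common upper bounds of {kappa, zeta}: beta, chi, delta, iota, omega, phi.
The least among these is beta.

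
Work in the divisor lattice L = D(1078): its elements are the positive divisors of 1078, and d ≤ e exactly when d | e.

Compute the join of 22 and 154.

154

In the divisibility order, the join is the least common multiple: lcm(22, 154) = 154.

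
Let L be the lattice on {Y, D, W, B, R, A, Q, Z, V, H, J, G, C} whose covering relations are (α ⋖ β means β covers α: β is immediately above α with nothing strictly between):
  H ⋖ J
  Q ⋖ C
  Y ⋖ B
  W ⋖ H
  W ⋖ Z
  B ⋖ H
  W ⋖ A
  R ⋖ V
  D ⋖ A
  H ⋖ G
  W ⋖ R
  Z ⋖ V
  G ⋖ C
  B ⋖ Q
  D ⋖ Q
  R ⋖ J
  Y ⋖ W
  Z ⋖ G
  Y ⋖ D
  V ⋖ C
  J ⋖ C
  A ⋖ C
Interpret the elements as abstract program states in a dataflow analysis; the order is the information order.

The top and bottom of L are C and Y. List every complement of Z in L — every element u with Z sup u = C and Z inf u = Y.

Need u with Z ∨ u = C and Z ∧ u = Y.
Checking each element gives: D, Q.

D, Q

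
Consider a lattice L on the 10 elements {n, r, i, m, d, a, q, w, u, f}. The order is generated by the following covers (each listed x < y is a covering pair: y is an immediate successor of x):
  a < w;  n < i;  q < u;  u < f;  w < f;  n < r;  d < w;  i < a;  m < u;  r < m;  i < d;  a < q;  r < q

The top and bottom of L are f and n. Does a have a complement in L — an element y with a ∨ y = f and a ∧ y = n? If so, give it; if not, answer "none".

none

For every candidate y, either a ∨ y ≠ f or a ∧ y ≠ n; no complement exists.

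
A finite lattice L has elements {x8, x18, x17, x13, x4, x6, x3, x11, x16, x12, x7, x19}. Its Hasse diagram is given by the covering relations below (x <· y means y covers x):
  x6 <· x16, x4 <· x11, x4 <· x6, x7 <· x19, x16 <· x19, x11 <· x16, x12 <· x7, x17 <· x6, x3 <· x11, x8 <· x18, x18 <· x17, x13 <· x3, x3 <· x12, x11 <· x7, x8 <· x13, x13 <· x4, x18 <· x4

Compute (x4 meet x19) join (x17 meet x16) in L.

x6

x4 ∧ x19 = x4
x17 ∧ x16 = x17
x4 ∨ x17 = x6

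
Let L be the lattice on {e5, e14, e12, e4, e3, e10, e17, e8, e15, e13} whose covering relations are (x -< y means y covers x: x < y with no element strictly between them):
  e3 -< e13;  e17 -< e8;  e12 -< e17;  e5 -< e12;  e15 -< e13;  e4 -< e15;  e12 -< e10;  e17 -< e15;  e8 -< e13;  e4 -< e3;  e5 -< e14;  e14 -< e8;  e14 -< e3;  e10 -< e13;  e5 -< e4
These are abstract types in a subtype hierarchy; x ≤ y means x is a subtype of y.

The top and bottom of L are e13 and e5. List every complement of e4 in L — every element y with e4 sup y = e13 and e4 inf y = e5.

e10, e8

Need y with e4 ∨ y = e13 and e4 ∧ y = e5.
Checking each element gives: e10, e8.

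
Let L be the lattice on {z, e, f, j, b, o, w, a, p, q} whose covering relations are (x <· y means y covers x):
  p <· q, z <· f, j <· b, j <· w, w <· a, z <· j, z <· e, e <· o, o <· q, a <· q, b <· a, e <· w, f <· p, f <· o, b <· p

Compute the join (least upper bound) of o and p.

Common upper bounds of {o, p}: q.
The least among these is q.

q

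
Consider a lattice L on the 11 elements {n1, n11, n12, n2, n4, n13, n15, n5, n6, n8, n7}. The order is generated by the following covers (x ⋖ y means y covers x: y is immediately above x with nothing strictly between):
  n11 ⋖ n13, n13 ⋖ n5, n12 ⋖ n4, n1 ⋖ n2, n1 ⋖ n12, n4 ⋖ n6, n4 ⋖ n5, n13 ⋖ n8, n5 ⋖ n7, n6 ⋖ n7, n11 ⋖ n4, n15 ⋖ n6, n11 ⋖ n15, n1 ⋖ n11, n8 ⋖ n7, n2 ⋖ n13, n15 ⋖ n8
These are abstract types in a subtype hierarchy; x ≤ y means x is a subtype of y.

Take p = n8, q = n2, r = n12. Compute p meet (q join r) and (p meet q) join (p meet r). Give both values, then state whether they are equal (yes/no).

n13; n2; no

q join r = n5, so p meet (q join r) = n8 meet n5 = n13.
p meet q = n2 and p meet r = n1, so (p meet q) join (p meet r) = n2 join n1 = n2.
Equal: no.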